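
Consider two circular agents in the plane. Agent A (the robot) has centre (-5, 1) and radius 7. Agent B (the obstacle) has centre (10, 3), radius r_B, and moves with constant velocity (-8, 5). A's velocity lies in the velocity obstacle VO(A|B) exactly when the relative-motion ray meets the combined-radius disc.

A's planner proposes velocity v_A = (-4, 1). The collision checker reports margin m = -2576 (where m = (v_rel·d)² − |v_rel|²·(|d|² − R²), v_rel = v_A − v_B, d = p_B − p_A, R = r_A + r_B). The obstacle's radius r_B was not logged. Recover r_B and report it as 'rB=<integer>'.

m = -2576
d = (15, 2);  v_rel = (4, -4),  |v_rel|² = 32
v_rel×d = (4)·(2) − (-4)·(15) = 68
since m = R²·32 − 68²:  R² = (4624 + -2576) / 32 = 64
R = √64 = 8  ⇒  r_B = 8 − 7 = 1

rB=1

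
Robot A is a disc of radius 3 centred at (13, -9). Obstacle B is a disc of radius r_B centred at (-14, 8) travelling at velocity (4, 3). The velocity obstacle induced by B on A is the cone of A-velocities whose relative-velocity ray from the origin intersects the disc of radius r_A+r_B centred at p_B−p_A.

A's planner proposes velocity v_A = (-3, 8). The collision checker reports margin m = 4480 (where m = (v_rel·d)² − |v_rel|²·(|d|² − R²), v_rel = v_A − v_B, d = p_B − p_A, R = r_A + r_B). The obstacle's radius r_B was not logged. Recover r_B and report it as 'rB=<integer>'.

m = 4480
d = (-27, 17);  v_rel = (-7, 5),  |v_rel|² = 74
v_rel×d = (-7)·(17) − (5)·(-27) = 16
since m = R²·74 − 16²:  R² = (256 + 4480) / 74 = 64
R = √64 = 8  ⇒  r_B = 8 − 3 = 5

rB=5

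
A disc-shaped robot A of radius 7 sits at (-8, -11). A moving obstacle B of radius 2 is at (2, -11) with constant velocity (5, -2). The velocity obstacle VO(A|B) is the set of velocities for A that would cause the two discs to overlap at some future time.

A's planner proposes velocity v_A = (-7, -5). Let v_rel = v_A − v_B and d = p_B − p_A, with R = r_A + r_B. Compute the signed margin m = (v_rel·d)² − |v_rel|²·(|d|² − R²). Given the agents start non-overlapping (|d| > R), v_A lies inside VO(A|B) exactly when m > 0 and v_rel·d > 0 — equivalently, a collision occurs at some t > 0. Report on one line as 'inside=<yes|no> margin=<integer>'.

d = (10, 0),  |d|² = 100;  R = 7+2 = 9,  c = 100−9² = 19
v_rel = (-12, -3),  |v_rel|² = 153;  v_rel·d = (-12)·(10) + (-3)·(0) = -120
153·t² + 240·t + 19 = 0  ⇒  m = (-120)² − 153·19 = 11493
m = 11493 > 0,  v_rel·d = -120 < 0  ⇒  outside

inside=no margin=11493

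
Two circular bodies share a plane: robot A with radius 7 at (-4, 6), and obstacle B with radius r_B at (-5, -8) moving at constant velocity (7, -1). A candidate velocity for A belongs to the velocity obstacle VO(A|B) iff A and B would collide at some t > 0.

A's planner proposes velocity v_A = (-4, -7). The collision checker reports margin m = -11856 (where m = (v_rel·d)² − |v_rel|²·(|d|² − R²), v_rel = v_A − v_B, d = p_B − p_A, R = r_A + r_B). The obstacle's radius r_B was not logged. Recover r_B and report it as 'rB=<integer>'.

m = -11856
d = (-1, -14);  v_rel = (-11, -6),  |v_rel|² = 157
v_rel×d = (-11)·(-14) − (-6)·(-1) = 148
since m = R²·157 − 148²:  R² = (21904 + -11856) / 157 = 64
R = √64 = 8  ⇒  r_B = 8 − 7 = 1

rB=1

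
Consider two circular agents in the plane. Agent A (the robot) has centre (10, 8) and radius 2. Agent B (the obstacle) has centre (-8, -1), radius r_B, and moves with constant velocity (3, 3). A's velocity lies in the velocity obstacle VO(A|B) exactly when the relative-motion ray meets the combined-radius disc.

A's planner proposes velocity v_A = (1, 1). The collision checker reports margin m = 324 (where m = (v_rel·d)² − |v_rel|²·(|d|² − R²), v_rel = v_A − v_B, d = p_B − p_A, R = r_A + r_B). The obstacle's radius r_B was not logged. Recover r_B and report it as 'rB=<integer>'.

m = 324
d = (-18, -9);  v_rel = (-2, -2),  |v_rel|² = 8
v_rel×d = (-2)·(-9) − (-2)·(-18) = -18
since m = R²·8 − (-18)²:  R² = (324 + 324) / 8 = 81
R = √81 = 9  ⇒  r_B = 9 − 2 = 7

rB=7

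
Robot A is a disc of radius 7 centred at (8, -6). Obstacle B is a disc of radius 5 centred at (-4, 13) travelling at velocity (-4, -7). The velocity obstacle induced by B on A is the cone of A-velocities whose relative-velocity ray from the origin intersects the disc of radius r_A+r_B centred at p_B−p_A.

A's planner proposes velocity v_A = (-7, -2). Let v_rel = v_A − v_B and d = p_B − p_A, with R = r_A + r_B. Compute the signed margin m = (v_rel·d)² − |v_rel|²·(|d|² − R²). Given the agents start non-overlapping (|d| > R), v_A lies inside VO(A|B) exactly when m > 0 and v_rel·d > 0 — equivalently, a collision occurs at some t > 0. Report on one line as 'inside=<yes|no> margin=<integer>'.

d = (-12, 19),  |d|² = 505;  R = 7+5 = 12,  c = 505−12² = 361
v_rel = (-3, 5),  |v_rel|² = 34;  v_rel·d = (-3)·(-12) + (5)·(19) = 131
34·t² − 262·t + 361 = 0  ⇒  m = 131² − 34·361 = 4887
m = 4887 > 0,  v_rel·d = 131 > 0  ⇒  inside

inside=yes margin=4887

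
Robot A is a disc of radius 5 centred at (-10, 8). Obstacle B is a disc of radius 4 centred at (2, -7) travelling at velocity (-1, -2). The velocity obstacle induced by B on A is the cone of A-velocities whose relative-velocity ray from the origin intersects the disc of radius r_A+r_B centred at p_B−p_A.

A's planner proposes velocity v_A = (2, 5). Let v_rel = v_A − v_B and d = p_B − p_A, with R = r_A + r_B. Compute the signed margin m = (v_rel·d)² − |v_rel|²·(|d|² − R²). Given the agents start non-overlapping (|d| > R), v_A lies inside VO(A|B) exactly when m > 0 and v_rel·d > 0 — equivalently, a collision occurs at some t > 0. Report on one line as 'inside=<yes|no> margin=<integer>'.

d = (12, -15),  |d|² = 369;  R = 5+4 = 9,  c = 369−9² = 288
v_rel = (3, 7),  |v_rel|² = 58;  v_rel·d = (3)·(12) + (7)·(-15) = -69
58·t² + 138·t + 288 = 0  ⇒  m = (-69)² − 58·288 = -11943
m = -11943 < 0,  v_rel·d = -69 < 0  ⇒  outside

inside=no margin=-11943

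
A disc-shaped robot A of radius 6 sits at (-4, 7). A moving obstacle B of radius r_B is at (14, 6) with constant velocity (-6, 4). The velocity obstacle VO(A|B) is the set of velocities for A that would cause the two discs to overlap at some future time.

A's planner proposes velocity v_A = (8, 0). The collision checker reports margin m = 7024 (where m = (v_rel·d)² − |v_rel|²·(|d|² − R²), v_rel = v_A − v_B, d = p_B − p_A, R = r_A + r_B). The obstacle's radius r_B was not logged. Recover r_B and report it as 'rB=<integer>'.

m = 7024
d = (18, -1);  v_rel = (14, -4),  |v_rel|² = 212
v_rel×d = (14)·(-1) − (-4)·(18) = 58
since m = R²·212 − 58²:  R² = (3364 + 7024) / 212 = 49
R = √49 = 7  ⇒  r_B = 7 − 6 = 1

rB=1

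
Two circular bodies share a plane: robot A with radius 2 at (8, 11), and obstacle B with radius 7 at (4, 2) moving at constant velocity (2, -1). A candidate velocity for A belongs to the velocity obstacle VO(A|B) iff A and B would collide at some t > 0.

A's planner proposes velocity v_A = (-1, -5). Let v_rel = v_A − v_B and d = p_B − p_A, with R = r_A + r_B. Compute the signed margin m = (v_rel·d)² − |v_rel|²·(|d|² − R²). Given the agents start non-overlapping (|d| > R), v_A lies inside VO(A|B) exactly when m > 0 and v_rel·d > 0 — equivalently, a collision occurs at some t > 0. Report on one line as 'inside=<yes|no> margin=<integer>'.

d = (-4, -9),  |d|² = 97;  R = 2+7 = 9,  c = 97−9² = 16
v_rel = (-3, -4),  |v_rel|² = 25;  v_rel·d = (-3)·(-4) + (-4)·(-9) = 48
25·t² − 96·t + 16 = 0  ⇒  m = 48² − 25·16 = 1904
m = 1904 > 0,  v_rel·d = 48 > 0  ⇒  inside

inside=yes margin=1904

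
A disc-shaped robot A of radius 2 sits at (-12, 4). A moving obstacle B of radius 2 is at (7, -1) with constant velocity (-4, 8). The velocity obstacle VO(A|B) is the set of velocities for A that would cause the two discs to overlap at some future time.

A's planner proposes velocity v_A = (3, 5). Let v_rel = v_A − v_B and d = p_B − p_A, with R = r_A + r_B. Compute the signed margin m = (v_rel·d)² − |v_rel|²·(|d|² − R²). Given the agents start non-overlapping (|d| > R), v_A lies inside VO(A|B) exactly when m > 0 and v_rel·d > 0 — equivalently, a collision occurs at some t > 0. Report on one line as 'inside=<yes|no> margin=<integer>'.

d = (19, -5),  |d|² = 386;  R = 2+2 = 4,  c = 386−4² = 370
v_rel = (7, -3),  |v_rel|² = 58;  v_rel·d = (7)·(19) + (-3)·(-5) = 148
58·t² − 296·t + 370 = 0  ⇒  m = 148² − 58·370 = 444
m = 444 > 0,  v_rel·d = 148 > 0  ⇒  inside

inside=yes margin=444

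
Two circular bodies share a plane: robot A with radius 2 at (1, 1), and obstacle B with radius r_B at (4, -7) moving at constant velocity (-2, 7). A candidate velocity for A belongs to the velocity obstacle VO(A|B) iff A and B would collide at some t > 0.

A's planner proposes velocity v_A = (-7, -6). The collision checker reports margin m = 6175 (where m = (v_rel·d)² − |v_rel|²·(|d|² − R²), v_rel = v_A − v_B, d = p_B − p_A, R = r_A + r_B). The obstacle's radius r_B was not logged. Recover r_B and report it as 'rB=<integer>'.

m = 6175
d = (3, -8);  v_rel = (-5, -13),  |v_rel|² = 194
v_rel×d = (-5)·(-8) − (-13)·(3) = 79
since m = R²·194 − 79²:  R² = (6241 + 6175) / 194 = 64
R = √64 = 8  ⇒  r_B = 8 − 2 = 6

rB=6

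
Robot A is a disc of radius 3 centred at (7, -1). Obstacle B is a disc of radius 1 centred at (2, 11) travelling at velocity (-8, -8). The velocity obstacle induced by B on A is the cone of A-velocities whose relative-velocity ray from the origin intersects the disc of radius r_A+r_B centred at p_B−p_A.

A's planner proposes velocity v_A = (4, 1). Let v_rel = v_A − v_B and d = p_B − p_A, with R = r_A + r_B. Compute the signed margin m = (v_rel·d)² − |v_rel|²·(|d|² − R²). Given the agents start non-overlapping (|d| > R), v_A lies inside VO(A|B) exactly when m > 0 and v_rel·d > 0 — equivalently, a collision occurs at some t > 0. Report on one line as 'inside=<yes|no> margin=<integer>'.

d = (-5, 12),  |d|² = 169;  R = 3+1 = 4,  c = 169−4² = 153
v_rel = (12, 9),  |v_rel|² = 225;  v_rel·d = (12)·(-5) + (9)·(12) = 48
225·t² − 96·t + 153 = 0  ⇒  m = 48² − 225·153 = -32121
m = -32121 < 0,  v_rel·d = 48 > 0  ⇒  outside

inside=no margin=-32121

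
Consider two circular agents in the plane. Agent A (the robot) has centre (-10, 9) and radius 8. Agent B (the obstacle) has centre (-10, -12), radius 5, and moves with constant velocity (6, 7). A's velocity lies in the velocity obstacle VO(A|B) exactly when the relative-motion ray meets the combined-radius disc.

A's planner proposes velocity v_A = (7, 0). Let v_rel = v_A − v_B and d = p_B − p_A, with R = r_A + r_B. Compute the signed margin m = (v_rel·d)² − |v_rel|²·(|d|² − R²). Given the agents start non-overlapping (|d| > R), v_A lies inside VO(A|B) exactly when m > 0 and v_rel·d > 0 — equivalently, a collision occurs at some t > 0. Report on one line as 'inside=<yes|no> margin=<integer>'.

d = (0, -21),  |d|² = 441;  R = 8+5 = 13,  c = 441−13² = 272
v_rel = (1, -7),  |v_rel|² = 50;  v_rel·d = (1)·(0) + (-7)·(-21) = 147
50·t² − 294·t + 272 = 0  ⇒  m = 147² − 50·272 = 8009
m = 8009 > 0,  v_rel·d = 147 > 0  ⇒  inside

inside=yes margin=8009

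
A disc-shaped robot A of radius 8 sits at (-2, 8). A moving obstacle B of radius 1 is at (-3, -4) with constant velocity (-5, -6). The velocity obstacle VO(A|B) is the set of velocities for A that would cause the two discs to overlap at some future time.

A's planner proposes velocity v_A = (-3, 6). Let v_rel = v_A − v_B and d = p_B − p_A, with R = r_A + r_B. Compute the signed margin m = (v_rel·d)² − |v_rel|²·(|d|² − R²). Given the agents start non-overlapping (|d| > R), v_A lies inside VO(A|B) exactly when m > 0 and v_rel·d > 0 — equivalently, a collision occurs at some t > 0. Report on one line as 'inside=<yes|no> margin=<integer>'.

d = (-1, -12),  |d|² = 145;  R = 8+1 = 9,  c = 145−9² = 64
v_rel = (2, 12),  |v_rel|² = 148;  v_rel·d = (2)·(-1) + (12)·(-12) = -146
148·t² + 292·t + 64 = 0  ⇒  m = (-146)² − 148·64 = 11844
m = 11844 > 0,  v_rel·d = -146 < 0  ⇒  outside

inside=no margin=11844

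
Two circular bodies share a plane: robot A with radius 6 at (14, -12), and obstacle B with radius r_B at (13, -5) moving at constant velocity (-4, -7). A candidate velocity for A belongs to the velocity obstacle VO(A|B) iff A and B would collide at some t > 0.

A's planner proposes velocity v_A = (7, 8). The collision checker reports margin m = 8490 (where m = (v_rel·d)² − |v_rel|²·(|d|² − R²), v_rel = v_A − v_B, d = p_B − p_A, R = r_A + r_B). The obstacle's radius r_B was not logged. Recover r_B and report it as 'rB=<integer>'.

m = 8490
d = (-1, 7);  v_rel = (11, 15),  |v_rel|² = 346
v_rel×d = (11)·(7) − (15)·(-1) = 92
since m = R²·346 − 92²:  R² = (8464 + 8490) / 346 = 49
R = √49 = 7  ⇒  r_B = 7 − 6 = 1

rB=1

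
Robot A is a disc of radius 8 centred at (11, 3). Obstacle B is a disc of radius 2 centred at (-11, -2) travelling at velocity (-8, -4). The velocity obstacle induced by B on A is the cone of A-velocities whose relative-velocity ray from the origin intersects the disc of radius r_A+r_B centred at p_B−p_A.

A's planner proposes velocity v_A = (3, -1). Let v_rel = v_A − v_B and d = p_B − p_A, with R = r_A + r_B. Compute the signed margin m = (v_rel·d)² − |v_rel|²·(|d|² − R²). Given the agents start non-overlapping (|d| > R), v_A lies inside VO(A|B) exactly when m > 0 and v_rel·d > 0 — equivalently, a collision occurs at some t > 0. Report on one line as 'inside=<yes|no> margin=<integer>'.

d = (-22, -5),  |d|² = 509;  R = 8+2 = 10,  c = 509−10² = 409
v_rel = (11, 3),  |v_rel|² = 130;  v_rel·d = (11)·(-22) + (3)·(-5) = -257
130·t² + 514·t + 409 = 0  ⇒  m = (-257)² − 130·409 = 12879
m = 12879 > 0,  v_rel·d = -257 < 0  ⇒  outside

inside=no margin=12879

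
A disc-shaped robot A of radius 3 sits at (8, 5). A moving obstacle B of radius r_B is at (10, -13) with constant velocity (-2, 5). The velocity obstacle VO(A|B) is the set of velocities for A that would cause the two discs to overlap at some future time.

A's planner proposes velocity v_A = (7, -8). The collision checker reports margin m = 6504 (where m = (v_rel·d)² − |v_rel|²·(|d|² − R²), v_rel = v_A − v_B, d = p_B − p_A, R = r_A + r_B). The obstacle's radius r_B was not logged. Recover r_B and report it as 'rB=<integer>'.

m = 6504
d = (2, -18);  v_rel = (9, -13),  |v_rel|² = 250
v_rel×d = (9)·(-18) − (-13)·(2) = -136
since m = R²·250 − (-136)²:  R² = (18496 + 6504) / 250 = 100
R = √100 = 10  ⇒  r_B = 10 − 3 = 7

rB=7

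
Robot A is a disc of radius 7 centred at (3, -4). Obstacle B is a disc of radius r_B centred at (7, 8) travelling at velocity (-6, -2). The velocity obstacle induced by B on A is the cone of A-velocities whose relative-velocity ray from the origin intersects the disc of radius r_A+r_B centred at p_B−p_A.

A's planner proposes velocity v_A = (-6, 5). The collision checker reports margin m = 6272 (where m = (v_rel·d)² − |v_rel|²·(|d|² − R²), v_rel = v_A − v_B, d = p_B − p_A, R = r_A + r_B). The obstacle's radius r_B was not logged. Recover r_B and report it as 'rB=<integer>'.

m = 6272
d = (4, 12);  v_rel = (0, 7),  |v_rel|² = 49
v_rel×d = (0)·(12) − (7)·(4) = -28
since m = R²·49 − (-28)²:  R² = (784 + 6272) / 49 = 144
R = √144 = 12  ⇒  r_B = 12 − 7 = 5

rB=5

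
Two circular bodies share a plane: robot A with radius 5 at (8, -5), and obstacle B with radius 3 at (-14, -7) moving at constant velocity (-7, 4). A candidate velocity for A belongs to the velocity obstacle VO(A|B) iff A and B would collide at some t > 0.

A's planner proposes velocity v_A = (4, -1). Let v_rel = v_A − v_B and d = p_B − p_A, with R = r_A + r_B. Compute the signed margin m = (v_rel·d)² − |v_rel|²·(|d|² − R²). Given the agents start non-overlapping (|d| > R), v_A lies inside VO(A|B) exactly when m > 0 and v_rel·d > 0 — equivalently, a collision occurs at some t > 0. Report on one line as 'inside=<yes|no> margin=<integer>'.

d = (-22, -2),  |d|² = 488;  R = 5+3 = 8,  c = 488−8² = 424
v_rel = (11, -5),  |v_rel|² = 146;  v_rel·d = (11)·(-22) + (-5)·(-2) = -232
146·t² + 464·t + 424 = 0  ⇒  m = (-232)² − 146·424 = -8080
m = -8080 < 0,  v_rel·d = -232 < 0  ⇒  outside

inside=no margin=-8080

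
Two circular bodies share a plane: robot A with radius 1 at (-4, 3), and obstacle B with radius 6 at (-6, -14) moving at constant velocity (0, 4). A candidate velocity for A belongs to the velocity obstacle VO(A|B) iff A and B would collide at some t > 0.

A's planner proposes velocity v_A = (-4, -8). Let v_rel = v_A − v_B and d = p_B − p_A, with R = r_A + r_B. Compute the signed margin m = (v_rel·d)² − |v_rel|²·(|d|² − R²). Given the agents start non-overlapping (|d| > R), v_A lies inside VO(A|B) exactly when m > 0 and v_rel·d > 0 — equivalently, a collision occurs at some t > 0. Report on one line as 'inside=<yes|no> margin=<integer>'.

d = (-2, -17),  |d|² = 293;  R = 1+6 = 7,  c = 293−7² = 244
v_rel = (-4, -12),  |v_rel|² = 160;  v_rel·d = (-4)·(-2) + (-12)·(-17) = 212
160·t² − 424·t + 244 = 0  ⇒  m = 212² − 160·244 = 5904
m = 5904 > 0,  v_rel·d = 212 > 0  ⇒  inside

inside=yes margin=5904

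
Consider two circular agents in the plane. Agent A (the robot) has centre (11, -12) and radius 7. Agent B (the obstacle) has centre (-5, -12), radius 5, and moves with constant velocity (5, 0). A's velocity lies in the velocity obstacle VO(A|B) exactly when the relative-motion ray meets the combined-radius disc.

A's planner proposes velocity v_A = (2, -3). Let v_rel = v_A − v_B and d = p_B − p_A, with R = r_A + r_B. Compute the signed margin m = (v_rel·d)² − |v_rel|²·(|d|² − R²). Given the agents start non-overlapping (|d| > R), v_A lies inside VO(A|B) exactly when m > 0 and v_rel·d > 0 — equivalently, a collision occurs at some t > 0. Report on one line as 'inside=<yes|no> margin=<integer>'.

d = (-16, 0),  |d|² = 256;  R = 7+5 = 12,  c = 256−12² = 112
v_rel = (-3, -3),  |v_rel|² = 18;  v_rel·d = (-3)·(-16) + (-3)·(0) = 48
18·t² − 96·t + 112 = 0  ⇒  m = 48² − 18·112 = 288
m = 288 > 0,  v_rel·d = 48 > 0  ⇒  inside

inside=yes margin=288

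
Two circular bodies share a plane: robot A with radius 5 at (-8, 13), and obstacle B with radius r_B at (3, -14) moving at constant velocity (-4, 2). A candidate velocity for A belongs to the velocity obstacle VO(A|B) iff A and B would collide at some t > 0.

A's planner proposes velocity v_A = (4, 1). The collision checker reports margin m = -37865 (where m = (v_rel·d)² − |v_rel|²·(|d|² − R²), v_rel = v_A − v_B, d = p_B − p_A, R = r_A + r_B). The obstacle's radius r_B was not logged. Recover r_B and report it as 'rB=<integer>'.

m = -37865
d = (11, -27);  v_rel = (8, -1),  |v_rel|² = 65
v_rel×d = (8)·(-27) − (-1)·(11) = -205
since m = R²·65 − (-205)²:  R² = (42025 + -37865) / 65 = 64
R = √64 = 8  ⇒  r_B = 8 − 5 = 3

rB=3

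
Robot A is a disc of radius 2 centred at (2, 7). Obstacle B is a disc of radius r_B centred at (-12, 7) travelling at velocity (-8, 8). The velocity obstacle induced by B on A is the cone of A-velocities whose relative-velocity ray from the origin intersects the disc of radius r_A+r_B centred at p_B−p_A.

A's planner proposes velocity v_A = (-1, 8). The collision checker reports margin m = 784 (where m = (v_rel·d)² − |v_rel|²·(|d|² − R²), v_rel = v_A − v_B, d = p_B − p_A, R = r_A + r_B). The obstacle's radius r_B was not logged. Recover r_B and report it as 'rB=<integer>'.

m = 784
d = (-14, 0);  v_rel = (7, 0),  |v_rel|² = 49
v_rel×d = (7)·(0) − (0)·(-14) = 0
since m = R²·49 − 0²:  R² = (0 + 784) / 49 = 16
R = √16 = 4  ⇒  r_B = 4 − 2 = 2

rB=2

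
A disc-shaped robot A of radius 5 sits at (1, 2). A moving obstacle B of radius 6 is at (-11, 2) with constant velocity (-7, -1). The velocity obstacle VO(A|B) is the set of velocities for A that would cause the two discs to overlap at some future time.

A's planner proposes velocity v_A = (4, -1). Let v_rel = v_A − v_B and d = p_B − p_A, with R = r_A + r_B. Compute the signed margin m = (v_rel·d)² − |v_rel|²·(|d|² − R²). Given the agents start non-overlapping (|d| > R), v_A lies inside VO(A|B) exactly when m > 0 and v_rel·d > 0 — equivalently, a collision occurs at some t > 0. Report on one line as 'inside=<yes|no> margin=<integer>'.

d = (-12, 0),  |d|² = 144;  R = 5+6 = 11,  c = 144−11² = 23
v_rel = (11, 0),  |v_rel|² = 121;  v_rel·d = (11)·(-12) + (0)·(0) = -132
121·t² + 264·t + 23 = 0  ⇒  m = (-132)² − 121·23 = 14641
m = 14641 > 0,  v_rel·d = -132 < 0  ⇒  outside

inside=no margin=14641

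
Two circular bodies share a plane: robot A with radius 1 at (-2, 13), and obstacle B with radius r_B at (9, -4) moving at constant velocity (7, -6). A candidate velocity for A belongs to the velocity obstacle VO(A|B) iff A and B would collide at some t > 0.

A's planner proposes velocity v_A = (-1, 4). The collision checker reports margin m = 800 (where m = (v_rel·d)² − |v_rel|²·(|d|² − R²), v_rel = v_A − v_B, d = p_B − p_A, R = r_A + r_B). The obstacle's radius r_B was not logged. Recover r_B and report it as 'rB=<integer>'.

m = 800
d = (11, -17);  v_rel = (-8, 10),  |v_rel|² = 164
v_rel×d = (-8)·(-17) − (10)·(11) = 26
since m = R²·164 − 26²:  R² = (676 + 800) / 164 = 9
R = √9 = 3  ⇒  r_B = 3 − 1 = 2

rB=2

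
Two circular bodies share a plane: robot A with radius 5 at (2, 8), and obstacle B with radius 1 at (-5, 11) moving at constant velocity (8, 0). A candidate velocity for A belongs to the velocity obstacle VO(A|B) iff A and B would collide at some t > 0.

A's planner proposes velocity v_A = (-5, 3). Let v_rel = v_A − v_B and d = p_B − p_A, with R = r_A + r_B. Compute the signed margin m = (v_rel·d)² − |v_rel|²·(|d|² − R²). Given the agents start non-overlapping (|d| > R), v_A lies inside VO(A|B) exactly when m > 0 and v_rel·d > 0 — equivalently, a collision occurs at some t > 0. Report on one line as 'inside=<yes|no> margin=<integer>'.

d = (-7, 3),  |d|² = 58;  R = 5+1 = 6,  c = 58−6² = 22
v_rel = (-13, 3),  |v_rel|² = 178;  v_rel·d = (-13)·(-7) + (3)·(3) = 100
178·t² − 200·t + 22 = 0  ⇒  m = 100² − 178·22 = 6084
m = 6084 > 0,  v_rel·d = 100 > 0  ⇒  inside

inside=yes margin=6084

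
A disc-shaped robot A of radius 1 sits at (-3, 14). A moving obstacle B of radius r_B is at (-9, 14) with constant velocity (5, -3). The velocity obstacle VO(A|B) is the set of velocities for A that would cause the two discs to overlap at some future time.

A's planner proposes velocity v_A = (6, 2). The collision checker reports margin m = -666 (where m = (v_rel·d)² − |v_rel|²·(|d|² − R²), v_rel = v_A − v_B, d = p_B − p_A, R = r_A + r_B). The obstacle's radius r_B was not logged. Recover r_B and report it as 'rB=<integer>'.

m = -666
d = (-6, 0);  v_rel = (1, 5),  |v_rel|² = 26
v_rel×d = (1)·(0) − (5)·(-6) = 30
since m = R²·26 − 30²:  R² = (900 + -666) / 26 = 9
R = √9 = 3  ⇒  r_B = 3 − 1 = 2

rB=2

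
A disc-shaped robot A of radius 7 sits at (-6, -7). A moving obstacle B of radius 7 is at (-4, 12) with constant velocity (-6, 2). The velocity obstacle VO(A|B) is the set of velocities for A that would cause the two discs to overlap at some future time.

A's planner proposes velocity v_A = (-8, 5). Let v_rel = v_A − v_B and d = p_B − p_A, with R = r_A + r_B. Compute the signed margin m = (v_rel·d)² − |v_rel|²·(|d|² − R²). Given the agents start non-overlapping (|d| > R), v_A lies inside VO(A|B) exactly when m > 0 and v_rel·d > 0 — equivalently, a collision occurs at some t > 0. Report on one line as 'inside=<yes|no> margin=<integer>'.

d = (2, 19),  |d|² = 365;  R = 7+7 = 14,  c = 365−14² = 169
v_rel = (-2, 3),  |v_rel|² = 13;  v_rel·d = (-2)·(2) + (3)·(19) = 53
13·t² − 106·t + 169 = 0  ⇒  m = 53² − 13·169 = 612
m = 612 > 0,  v_rel·d = 53 > 0  ⇒  inside

inside=yes margin=612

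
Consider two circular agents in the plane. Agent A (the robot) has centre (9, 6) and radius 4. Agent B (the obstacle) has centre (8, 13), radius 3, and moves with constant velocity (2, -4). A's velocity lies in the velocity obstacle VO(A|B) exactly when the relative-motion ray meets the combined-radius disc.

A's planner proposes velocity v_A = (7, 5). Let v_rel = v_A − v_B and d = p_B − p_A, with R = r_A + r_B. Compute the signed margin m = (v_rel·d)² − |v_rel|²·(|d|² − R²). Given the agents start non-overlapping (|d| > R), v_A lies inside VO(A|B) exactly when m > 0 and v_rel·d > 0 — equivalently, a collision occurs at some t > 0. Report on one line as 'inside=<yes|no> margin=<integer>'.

d = (-1, 7),  |d|² = 50;  R = 4+3 = 7,  c = 50−7² = 1
v_rel = (5, 9),  |v_rel|² = 106;  v_rel·d = (5)·(-1) + (9)·(7) = 58
106·t² − 116·t + 1 = 0  ⇒  m = 58² − 106·1 = 3258
m = 3258 > 0,  v_rel·d = 58 > 0  ⇒  inside

inside=yes margin=3258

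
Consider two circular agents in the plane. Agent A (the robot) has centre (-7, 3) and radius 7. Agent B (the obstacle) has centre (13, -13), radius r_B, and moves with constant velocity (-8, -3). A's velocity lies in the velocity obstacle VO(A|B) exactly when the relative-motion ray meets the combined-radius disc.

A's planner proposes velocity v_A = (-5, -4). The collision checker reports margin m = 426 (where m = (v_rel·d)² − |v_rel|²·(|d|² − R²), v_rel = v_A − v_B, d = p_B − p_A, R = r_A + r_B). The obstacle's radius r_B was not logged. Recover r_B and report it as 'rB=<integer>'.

m = 426
d = (20, -16);  v_rel = (3, -1),  |v_rel|² = 10
v_rel×d = (3)·(-16) − (-1)·(20) = -28
since m = R²·10 − (-28)²:  R² = (784 + 426) / 10 = 121
R = √121 = 11  ⇒  r_B = 11 − 7 = 4

rB=4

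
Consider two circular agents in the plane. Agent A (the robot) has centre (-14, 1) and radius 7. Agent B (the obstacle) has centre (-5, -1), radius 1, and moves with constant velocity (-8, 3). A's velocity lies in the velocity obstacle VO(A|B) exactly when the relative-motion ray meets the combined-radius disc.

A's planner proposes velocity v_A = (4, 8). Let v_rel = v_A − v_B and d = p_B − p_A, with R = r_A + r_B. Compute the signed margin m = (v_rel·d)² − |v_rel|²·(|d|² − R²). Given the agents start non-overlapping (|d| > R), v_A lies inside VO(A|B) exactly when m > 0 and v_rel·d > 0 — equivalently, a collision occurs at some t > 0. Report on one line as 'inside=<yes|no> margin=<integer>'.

d = (9, -2),  |d|² = 85;  R = 7+1 = 8,  c = 85−8² = 21
v_rel = (12, 5),  |v_rel|² = 169;  v_rel·d = (12)·(9) + (5)·(-2) = 98
169·t² − 196·t + 21 = 0  ⇒  m = 98² − 169·21 = 6055
m = 6055 > 0,  v_rel·d = 98 > 0  ⇒  inside

inside=yes margin=6055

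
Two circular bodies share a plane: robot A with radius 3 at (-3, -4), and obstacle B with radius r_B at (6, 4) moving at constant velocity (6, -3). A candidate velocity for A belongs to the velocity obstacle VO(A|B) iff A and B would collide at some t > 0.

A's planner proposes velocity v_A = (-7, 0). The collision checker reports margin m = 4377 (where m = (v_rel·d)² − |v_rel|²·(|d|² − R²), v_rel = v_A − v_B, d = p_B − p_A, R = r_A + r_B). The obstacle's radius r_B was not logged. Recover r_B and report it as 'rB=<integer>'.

m = 4377
d = (9, 8);  v_rel = (-13, 3),  |v_rel|² = 178
v_rel×d = (-13)·(8) − (3)·(9) = -131
since m = R²·178 − (-131)²:  R² = (17161 + 4377) / 178 = 121
R = √121 = 11  ⇒  r_B = 11 − 3 = 8

rB=8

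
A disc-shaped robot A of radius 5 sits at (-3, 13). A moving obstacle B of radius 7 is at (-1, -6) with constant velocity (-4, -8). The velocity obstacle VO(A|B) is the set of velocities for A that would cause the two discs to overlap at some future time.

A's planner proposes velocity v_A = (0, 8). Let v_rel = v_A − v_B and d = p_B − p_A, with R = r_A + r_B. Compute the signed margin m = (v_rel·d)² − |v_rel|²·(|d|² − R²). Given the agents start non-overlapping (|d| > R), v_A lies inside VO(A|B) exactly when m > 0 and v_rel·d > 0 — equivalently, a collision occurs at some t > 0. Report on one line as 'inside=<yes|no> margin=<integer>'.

d = (2, -19),  |d|² = 365;  R = 5+7 = 12,  c = 365−12² = 221
v_rel = (4, 16),  |v_rel|² = 272;  v_rel·d = (4)·(2) + (16)·(-19) = -296
272·t² + 592·t + 221 = 0  ⇒  m = (-296)² − 272·221 = 27504
m = 27504 > 0,  v_rel·d = -296 < 0  ⇒  outside

inside=no margin=27504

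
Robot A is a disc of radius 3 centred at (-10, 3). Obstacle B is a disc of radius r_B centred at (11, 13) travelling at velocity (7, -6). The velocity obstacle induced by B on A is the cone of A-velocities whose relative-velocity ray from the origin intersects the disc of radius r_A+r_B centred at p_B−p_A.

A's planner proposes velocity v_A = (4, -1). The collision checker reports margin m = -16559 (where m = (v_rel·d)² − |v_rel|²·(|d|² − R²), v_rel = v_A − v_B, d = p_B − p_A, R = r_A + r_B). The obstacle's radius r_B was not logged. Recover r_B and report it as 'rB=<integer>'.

m = -16559
d = (21, 10);  v_rel = (-3, 5),  |v_rel|² = 34
v_rel×d = (-3)·(10) − (5)·(21) = -135
since m = R²·34 − (-135)²:  R² = (18225 + -16559) / 34 = 49
R = √49 = 7  ⇒  r_B = 7 − 3 = 4

rB=4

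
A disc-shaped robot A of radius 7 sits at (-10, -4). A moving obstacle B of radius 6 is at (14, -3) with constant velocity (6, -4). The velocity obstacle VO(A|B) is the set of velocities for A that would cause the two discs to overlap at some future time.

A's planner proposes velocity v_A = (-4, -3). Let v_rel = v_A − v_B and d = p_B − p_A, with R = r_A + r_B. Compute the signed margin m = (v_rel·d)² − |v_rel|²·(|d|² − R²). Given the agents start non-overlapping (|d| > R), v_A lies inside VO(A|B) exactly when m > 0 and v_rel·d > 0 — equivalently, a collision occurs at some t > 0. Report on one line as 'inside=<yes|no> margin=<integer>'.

d = (24, 1),  |d|² = 577;  R = 7+6 = 13,  c = 577−13² = 408
v_rel = (-10, 1),  |v_rel|² = 101;  v_rel·d = (-10)·(24) + (1)·(1) = -239
101·t² + 478·t + 408 = 0  ⇒  m = (-239)² − 101·408 = 15913
m = 15913 > 0,  v_rel·d = -239 < 0  ⇒  outside

inside=no margin=15913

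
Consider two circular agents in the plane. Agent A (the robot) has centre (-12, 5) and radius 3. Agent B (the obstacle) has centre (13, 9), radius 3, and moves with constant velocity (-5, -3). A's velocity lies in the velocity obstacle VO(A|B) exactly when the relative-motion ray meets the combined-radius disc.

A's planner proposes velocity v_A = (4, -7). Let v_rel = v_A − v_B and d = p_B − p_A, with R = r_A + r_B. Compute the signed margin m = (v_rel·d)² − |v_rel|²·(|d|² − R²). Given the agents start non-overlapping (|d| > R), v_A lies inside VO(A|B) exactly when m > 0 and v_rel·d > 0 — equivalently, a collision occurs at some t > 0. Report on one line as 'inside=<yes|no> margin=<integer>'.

d = (25, 4),  |d|² = 641;  R = 3+3 = 6,  c = 641−6² = 605
v_rel = (9, -4),  |v_rel|² = 97;  v_rel·d = (9)·(25) + (-4)·(4) = 209
97·t² − 418·t + 605 = 0  ⇒  m = 209² − 97·605 = -15004
m = -15004 < 0,  v_rel·d = 209 > 0  ⇒  outside

inside=no margin=-15004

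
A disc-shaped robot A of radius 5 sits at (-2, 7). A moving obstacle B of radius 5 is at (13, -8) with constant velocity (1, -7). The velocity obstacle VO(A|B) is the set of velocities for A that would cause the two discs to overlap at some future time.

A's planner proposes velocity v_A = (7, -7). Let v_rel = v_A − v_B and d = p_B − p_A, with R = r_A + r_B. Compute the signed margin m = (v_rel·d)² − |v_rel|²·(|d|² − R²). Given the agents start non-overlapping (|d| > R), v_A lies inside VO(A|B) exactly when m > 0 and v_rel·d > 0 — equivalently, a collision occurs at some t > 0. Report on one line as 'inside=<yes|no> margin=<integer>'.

d = (15, -15),  |d|² = 450;  R = 5+5 = 10,  c = 450−10² = 350
v_rel = (6, 0),  |v_rel|² = 36;  v_rel·d = (6)·(15) + (0)·(-15) = 90
36·t² − 180·t + 350 = 0  ⇒  m = 90² − 36·350 = -4500
m = -4500 < 0,  v_rel·d = 90 > 0  ⇒  outside

inside=no margin=-4500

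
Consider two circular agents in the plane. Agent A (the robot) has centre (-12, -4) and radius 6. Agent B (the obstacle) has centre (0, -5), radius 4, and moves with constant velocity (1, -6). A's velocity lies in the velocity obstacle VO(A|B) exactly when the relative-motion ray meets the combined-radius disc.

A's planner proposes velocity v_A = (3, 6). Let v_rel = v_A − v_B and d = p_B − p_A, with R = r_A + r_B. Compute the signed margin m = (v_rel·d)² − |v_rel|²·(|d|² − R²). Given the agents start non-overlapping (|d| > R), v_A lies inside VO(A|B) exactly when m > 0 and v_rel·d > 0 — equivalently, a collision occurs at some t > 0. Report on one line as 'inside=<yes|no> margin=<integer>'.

d = (12, -1),  |d|² = 145;  R = 6+4 = 10,  c = 145−10² = 45
v_rel = (2, 12),  |v_rel|² = 148;  v_rel·d = (2)·(12) + (12)·(-1) = 12
148·t² − 24·t + 45 = 0  ⇒  m = 12² − 148·45 = -6516
m = -6516 < 0,  v_rel·d = 12 > 0  ⇒  outside

inside=no margin=-6516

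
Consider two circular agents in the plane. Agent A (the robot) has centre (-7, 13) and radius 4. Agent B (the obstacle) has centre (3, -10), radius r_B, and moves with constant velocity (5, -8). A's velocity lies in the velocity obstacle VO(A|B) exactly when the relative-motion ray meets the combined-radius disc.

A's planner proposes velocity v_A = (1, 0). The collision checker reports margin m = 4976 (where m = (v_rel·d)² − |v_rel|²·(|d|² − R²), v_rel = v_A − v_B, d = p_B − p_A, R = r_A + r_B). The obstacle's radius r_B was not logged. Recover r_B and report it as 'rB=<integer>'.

m = 4976
d = (10, -23);  v_rel = (-4, 8),  |v_rel|² = 80
v_rel×d = (-4)·(-23) − (8)·(10) = 12
since m = R²·80 − 12²:  R² = (144 + 4976) / 80 = 64
R = √64 = 8  ⇒  r_B = 8 − 4 = 4

rB=4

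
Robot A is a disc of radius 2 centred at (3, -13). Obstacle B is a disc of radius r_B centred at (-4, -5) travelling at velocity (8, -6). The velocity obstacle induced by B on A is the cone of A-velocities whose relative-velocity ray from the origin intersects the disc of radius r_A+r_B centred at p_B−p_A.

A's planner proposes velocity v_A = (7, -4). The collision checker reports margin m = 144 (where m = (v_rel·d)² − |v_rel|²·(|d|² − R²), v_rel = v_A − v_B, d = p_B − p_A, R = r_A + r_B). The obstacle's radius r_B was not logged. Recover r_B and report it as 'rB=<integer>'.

m = 144
d = (-7, 8);  v_rel = (-1, 2),  |v_rel|² = 5
v_rel×d = (-1)·(8) − (2)·(-7) = 6
since m = R²·5 − 6²:  R² = (36 + 144) / 5 = 36
R = √36 = 6  ⇒  r_B = 6 − 2 = 4

rB=4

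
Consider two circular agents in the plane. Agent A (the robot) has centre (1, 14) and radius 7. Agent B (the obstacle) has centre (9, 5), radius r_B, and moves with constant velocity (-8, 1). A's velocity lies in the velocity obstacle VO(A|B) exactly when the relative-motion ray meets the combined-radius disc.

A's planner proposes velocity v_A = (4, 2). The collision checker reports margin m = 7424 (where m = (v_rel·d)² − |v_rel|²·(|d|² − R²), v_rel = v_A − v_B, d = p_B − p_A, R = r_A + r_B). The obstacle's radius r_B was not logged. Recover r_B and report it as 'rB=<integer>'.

m = 7424
d = (8, -9);  v_rel = (12, 1),  |v_rel|² = 145
v_rel×d = (12)·(-9) − (1)·(8) = -116
since m = R²·145 − (-116)²:  R² = (13456 + 7424) / 145 = 144
R = √144 = 12  ⇒  r_B = 12 − 7 = 5

rB=5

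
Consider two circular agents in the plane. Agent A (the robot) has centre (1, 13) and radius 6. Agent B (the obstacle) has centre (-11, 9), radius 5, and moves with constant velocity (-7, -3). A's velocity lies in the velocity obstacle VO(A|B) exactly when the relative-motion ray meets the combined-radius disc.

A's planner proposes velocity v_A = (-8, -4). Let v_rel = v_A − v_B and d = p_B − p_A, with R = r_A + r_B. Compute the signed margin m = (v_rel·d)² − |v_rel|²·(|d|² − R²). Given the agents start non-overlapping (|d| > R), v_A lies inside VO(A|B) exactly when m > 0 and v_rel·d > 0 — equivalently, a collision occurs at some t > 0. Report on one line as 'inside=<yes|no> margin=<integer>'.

d = (-12, -4),  |d|² = 160;  R = 6+5 = 11,  c = 160−11² = 39
v_rel = (-1, -1),  |v_rel|² = 2;  v_rel·d = (-1)·(-12) + (-1)·(-4) = 16
2·t² − 32·t + 39 = 0  ⇒  m = 16² − 2·39 = 178
m = 178 > 0,  v_rel·d = 16 > 0  ⇒  inside

inside=yes margin=178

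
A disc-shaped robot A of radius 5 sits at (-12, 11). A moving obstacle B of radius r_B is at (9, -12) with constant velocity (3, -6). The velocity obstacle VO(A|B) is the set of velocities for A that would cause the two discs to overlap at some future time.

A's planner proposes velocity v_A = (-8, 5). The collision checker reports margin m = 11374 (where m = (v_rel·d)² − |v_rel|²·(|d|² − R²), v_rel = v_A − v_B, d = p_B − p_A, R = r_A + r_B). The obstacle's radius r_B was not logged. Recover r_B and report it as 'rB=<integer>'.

m = 11374
d = (21, -23);  v_rel = (-11, 11),  |v_rel|² = 242
v_rel×d = (-11)·(-23) − (11)·(21) = 22
since m = R²·242 − 22²:  R² = (484 + 11374) / 242 = 49
R = √49 = 7  ⇒  r_B = 7 − 5 = 2

rB=2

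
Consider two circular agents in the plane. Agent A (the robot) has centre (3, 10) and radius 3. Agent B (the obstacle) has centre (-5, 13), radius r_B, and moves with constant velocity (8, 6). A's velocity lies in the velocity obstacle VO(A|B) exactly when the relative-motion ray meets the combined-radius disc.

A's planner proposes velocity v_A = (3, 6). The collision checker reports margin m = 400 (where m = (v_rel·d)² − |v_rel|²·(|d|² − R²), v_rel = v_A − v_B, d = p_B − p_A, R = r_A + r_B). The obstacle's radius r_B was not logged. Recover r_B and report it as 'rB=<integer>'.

m = 400
d = (-8, 3);  v_rel = (-5, 0),  |v_rel|² = 25
v_rel×d = (-5)·(3) − (0)·(-8) = -15
since m = R²·25 − (-15)²:  R² = (225 + 400) / 25 = 25
R = √25 = 5  ⇒  r_B = 5 − 3 = 2

rB=2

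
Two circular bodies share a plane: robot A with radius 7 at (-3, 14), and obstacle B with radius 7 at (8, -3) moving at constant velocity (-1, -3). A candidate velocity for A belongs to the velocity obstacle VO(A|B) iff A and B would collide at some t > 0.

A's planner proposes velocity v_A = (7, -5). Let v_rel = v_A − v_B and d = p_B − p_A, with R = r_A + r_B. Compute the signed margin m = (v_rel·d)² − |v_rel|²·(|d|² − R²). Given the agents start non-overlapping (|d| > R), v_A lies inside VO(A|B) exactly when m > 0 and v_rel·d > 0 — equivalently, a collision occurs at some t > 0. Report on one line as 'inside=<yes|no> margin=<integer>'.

d = (11, -17),  |d|² = 410;  R = 7+7 = 14,  c = 410−14² = 214
v_rel = (8, -2),  |v_rel|² = 68;  v_rel·d = (8)·(11) + (-2)·(-17) = 122
68·t² − 244·t + 214 = 0  ⇒  m = 122² − 68·214 = 332
m = 332 > 0,  v_rel·d = 122 > 0  ⇒  inside

inside=yes margin=332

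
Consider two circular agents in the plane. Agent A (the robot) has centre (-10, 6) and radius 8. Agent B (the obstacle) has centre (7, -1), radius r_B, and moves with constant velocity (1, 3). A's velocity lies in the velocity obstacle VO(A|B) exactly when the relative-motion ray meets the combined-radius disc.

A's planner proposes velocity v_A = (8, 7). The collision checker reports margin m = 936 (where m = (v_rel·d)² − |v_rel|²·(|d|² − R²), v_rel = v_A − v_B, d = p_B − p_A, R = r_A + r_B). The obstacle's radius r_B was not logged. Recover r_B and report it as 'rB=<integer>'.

m = 936
d = (17, -7);  v_rel = (7, 4),  |v_rel|² = 65
v_rel×d = (7)·(-7) − (4)·(17) = -117
since m = R²·65 − (-117)²:  R² = (13689 + 936) / 65 = 225
R = √225 = 15  ⇒  r_B = 15 − 8 = 7

rB=7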